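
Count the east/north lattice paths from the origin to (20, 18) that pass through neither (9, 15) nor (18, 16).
Number of paths = 19956750814

Inclusion–exclusion. Total paths: C(38, 20) = 33578000610. Through P₁: C(24, 9)·C(14, 11) = 475931456. Through P₂: C(34, 18)·C(4, 2) = 13223768580. Since P₁ is strictly southwest of P₂, a monotone path through both must visit P₁ then P₂; paths through both = C(24, 9)·C(10, 9)·C(4, 2) = 78450240. Avoid both = 33578000610 − 475931456 − 13223768580 + 78450240 = 19956750814.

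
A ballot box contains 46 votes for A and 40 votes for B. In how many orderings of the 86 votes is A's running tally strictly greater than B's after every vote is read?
Strict-lead orderings = 376477813320517355883660

Total orderings of the 86 votes with 46 for A: C(86, 46) = 5396181990927415434332460. By the Bertrand ballot formula (Cycle Lemma / reflection principle), the number of orderings in which A is strictly ahead of B throughout is (p − q)/(p + q) · C(p + q, p) = (46 − 40)/(46 + 40) · 5396181990927415434332460 = 376477813320517355883660.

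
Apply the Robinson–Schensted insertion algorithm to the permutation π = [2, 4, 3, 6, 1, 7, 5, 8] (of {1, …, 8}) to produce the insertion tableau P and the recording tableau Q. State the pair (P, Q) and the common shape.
P = [1, 3, 5, 7, 8] / [2, 6] / [4];  Q = [1, 2, 4, 6, 8] / [3, 7] / [5];  common shape = (5, 2, 1)

Row-insert the values π_1, π_2, … into P one at a time, bumping the leftmost entry strictly greater than the inserted value down to the next row. The recording tableau Q records, in position (i, j), the step at which that cell was added to P.
  Insert 2 (step 1): P = [2];  Q = [1]
  Insert 4 (step 2): P = [2, 4];  Q = [1, 2]
  Insert 3 (step 3): P = [2, 3] / [4];  Q = [1, 2] / [3]
  Insert 6 (step 4): P = [2, 3, 6] / [4];  Q = [1, 2, 4] / [3]
  Insert 1 (step 5): P = [1, 3, 6] / [2] / [4];  Q = [1, 2, 4] / [3] / [5]
  Insert 7 (step 6): P = [1, 3, 6, 7] / [2] / [4];  Q = [1, 2, 4, 6] / [3] / [5]
  Insert 5 (step 7): P = [1, 3, 5, 7] / [2, 6] / [4];  Q = [1, 2, 4, 6] / [3, 7] / [5]
  Insert 8 (step 8): P = [1, 3, 5, 7, 8] / [2, 6] / [4];  Q = [1, 2, 4, 6, 8] / [3, 7] / [5]
Final shape: (5, 2, 1).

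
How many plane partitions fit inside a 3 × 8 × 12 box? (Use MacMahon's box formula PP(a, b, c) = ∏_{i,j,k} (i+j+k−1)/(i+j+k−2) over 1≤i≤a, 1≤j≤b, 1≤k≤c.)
PP(3, 8, 12) = 20239179160200

Evaluate the triple product over i = 1..3, j = 1..8, k = 1..12. The factors are (2/1) · (3/2) · (4/3) · (5/4) · (6/5) · (7/6) · (8/7) · (9/8) · … (288 factors total). The numerators and denominators telescope so the product is an integer; carrying out the multiplication exactly gives PP(3, 8, 12) = 20239179160200.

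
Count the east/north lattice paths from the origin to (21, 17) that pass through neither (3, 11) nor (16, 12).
Number of paths = 21067152368

Inclusion–exclusion. Total paths: C(38, 21) = 28781143380. Through P₁: C(14, 3)·C(24, 18) = 48992944. Through P₂: C(28, 16)·C(10, 5) = 7666282260. Since P₁ is strictly southwest of P₂, a monotone path through both must visit P₁ then P₂; paths through both = C(14, 3)·C(14, 13)·C(10, 5) = 1284192. Avoid both = 28781143380 − 48992944 − 7666282260 + 1284192 = 21067152368.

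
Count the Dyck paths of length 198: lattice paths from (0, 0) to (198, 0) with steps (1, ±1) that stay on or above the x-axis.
C_99 = 227508830794229349661819540395688853956041682601541047340

These Dyck paths are counted by the Catalan number C_n = (1/(n + 1)) · C(2n, n). For n = 99: C_99 = (1/100) · C(198, 99) = 22750883079422934966181954039568885395604168260154104734000/100 = 227508830794229349661819540395688853956041682601541047340.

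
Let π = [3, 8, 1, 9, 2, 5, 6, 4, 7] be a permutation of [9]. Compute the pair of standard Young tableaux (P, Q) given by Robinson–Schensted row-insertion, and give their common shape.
P = [1, 2, 4, 6, 7] / [3, 5, 9] / [8];  Q = [1, 2, 4, 7, 9] / [3, 5, 6] / [8];  common shape = (5, 3, 1)

Row-insert the values π_1, π_2, … into P one at a time, bumping the leftmost entry strictly greater than the inserted value down to the next row. The recording tableau Q records, in position (i, j), the step at which that cell was added to P.
  Insert 3 (step 1): P = [3];  Q = [1]
  Insert 8 (step 2): P = [3, 8];  Q = [1, 2]
  Insert 1 (step 3): P = [1, 8] / [3];  Q = [1, 2] / [3]
  Insert 9 (step 4): P = [1, 8, 9] / [3];  Q = [1, 2, 4] / [3]
  Insert 2 (step 5): P = [1, 2, 9] / [3, 8];  Q = [1, 2, 4] / [3, 5]
  Insert 5 (step 6): P = [1, 2, 5] / [3, 8, 9];  Q = [1, 2, 4] / [3, 5, 6]
  Insert 6 (step 7): P = [1, 2, 5, 6] / [3, 8, 9];  Q = [1, 2, 4, 7] / [3, 5, 6]
  Insert 4 (step 8): P = [1, 2, 4, 6] / [3, 5, 9] / [8];  Q = [1, 2, 4, 7] / [3, 5, 6] / [8]
  Insert 7 (step 9): P = [1, 2, 4, 6, 7] / [3, 5, 9] / [8];  Q = [1, 2, 4, 7, 9] / [3, 5, 6] / [8]
Final shape: (5, 3, 1).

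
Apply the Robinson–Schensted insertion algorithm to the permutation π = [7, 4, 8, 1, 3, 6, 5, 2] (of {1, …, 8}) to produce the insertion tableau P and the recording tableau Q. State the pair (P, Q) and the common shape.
P = [1, 2, 5] / [3, 6] / [4, 8] / [7];  Q = [1, 3, 6] / [2, 5] / [4, 7] / [8];  common shape = (3, 2, 2, 1)

Row-insert the values π_1, π_2, … into P one at a time, bumping the leftmost entry strictly greater than the inserted value down to the next row. The recording tableau Q records, in position (i, j), the step at which that cell was added to P.
  Insert 7 (step 1): P = [7];  Q = [1]
  Insert 4 (step 2): P = [4] / [7];  Q = [1] / [2]
  Insert 8 (step 3): P = [4, 8] / [7];  Q = [1, 3] / [2]
  Insert 1 (step 4): P = [1, 8] / [4] / [7];  Q = [1, 3] / [2] / [4]
  Insert 3 (step 5): P = [1, 3] / [4, 8] / [7];  Q = [1, 3] / [2, 5] / [4]
  Insert 6 (step 6): P = [1, 3, 6] / [4, 8] / [7];  Q = [1, 3, 6] / [2, 5] / [4]
  Insert 5 (step 7): P = [1, 3, 5] / [4, 6] / [7, 8];  Q = [1, 3, 6] / [2, 5] / [4, 7]
  Insert 2 (step 8): P = [1, 2, 5] / [3, 6] / [4, 8] / [7];  Q = [1, 3, 6] / [2, 5] / [4, 7] / [8]
Final shape: (3, 2, 2, 1).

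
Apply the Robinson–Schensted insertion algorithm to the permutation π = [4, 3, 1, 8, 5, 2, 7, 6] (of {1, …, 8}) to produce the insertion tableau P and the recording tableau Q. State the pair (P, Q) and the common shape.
P = [1, 2, 6] / [3, 5, 7] / [4, 8];  Q = [1, 4, 7] / [2, 5, 8] / [3, 6];  common shape = (3, 3, 2)

Row-insert the values π_1, π_2, … into P one at a time, bumping the leftmost entry strictly greater than the inserted value down to the next row. The recording tableau Q records, in position (i, j), the step at which that cell was added to P.
  Insert 4 (step 1): P = [4];  Q = [1]
  Insert 3 (step 2): P = [3] / [4];  Q = [1] / [2]
  Insert 1 (step 3): P = [1] / [3] / [4];  Q = [1] / [2] / [3]
  Insert 8 (step 4): P = [1, 8] / [3] / [4];  Q = [1, 4] / [2] / [3]
  Insert 5 (step 5): P = [1, 5] / [3, 8] / [4];  Q = [1, 4] / [2, 5] / [3]
  Insert 2 (step 6): P = [1, 2] / [3, 5] / [4, 8];  Q = [1, 4] / [2, 5] / [3, 6]
  Insert 7 (step 7): P = [1, 2, 7] / [3, 5] / [4, 8];  Q = [1, 4, 7] / [2, 5] / [3, 6]
  Insert 6 (step 8): P = [1, 2, 6] / [3, 5, 7] / [4, 8];  Q = [1, 4, 7] / [2, 5, 8] / [3, 6]
Final shape: (3, 3, 2).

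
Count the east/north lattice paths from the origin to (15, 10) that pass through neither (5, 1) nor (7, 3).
Number of paths = 2173952

Inclusion–exclusion. Total paths: C(25, 15) = 3268760. Through P₁: C(6, 5)·C(19, 10) = 554268. Through P₂: C(10, 7)·C(15, 8) = 772200. Since P₁ is strictly southwest of P₂, a monotone path through both must visit P₁ then P₂; paths through both = C(6, 5)·C(4, 2)·C(15, 8) = 231660. Avoid both = 3268760 − 554268 − 772200 + 231660 = 2173952.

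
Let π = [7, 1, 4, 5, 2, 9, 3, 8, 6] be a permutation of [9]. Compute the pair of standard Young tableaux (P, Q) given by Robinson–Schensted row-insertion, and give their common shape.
P = [1, 2, 3, 6] / [4, 5, 8] / [7, 9];  Q = [1, 3, 4, 6] / [2, 7, 8] / [5, 9];  common shape = (4, 3, 2)

Row-insert the values π_1, π_2, … into P one at a time, bumping the leftmost entry strictly greater than the inserted value down to the next row. The recording tableau Q records, in position (i, j), the step at which that cell was added to P.
  Insert 7 (step 1): P = [7];  Q = [1]
  Insert 1 (step 2): P = [1] / [7];  Q = [1] / [2]
  Insert 4 (step 3): P = [1, 4] / [7];  Q = [1, 3] / [2]
  Insert 5 (step 4): P = [1, 4, 5] / [7];  Q = [1, 3, 4] / [2]
  Insert 2 (step 5): P = [1, 2, 5] / [4] / [7];  Q = [1, 3, 4] / [2] / [5]
  Insert 9 (step 6): P = [1, 2, 5, 9] / [4] / [7];  Q = [1, 3, 4, 6] / [2] / [5]
  Insert 3 (step 7): P = [1, 2, 3, 9] / [4, 5] / [7];  Q = [1, 3, 4, 6] / [2, 7] / [5]
  Insert 8 (step 8): P = [1, 2, 3, 8] / [4, 5, 9] / [7];  Q = [1, 3, 4, 6] / [2, 7, 8] / [5]
  Insert 6 (step 9): P = [1, 2, 3, 6] / [4, 5, 8] / [7, 9];  Q = [1, 3, 4, 6] / [2, 7, 8] / [5, 9]
Final shape: (4, 3, 2).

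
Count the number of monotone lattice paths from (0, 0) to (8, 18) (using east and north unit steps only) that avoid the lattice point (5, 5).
Number of paths = 1421155

Total paths from (0, 0) to (8, 18): C(26, 8) = 1562275. Paths through (5, 5): (paths (0, 0) → (5, 5)) × (paths (5, 5) → (8, 18)) = C(10, 5) · C(16, 3) = 252 · 560 = 141120. Avoidance count = 1562275 − 141120 = 1421155.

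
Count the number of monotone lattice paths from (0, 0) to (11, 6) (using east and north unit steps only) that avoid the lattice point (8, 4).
Number of paths = 7426

Total paths from (0, 0) to (11, 6): C(17, 11) = 12376. Paths through (8, 4): (paths (0, 0) → (8, 4)) × (paths (8, 4) → (11, 6)) = C(12, 8) · C(5, 3) = 495 · 10 = 4950. Avoidance count = 12376 − 4950 = 7426.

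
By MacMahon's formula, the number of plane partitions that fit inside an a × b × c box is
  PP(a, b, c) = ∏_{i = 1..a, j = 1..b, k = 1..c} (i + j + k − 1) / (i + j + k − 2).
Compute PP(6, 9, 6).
PP(6, 9, 6) = 6062460972064640

Evaluate the triple product over i = 1..6, j = 1..9, k = 1..6. The factors are (2/1) · (3/2) · (4/3) · (5/4) · (6/5) · (7/6) · (3/2) · (4/3) · … (324 factors total). The numerators and denominators telescope so the product is an integer; carrying out the multiplication exactly gives PP(6, 9, 6) = 6062460972064640.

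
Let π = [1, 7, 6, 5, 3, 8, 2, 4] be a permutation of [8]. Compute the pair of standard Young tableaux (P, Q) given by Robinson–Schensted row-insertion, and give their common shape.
P = [1, 2, 4] / [3, 8] / [5] / [6] / [7];  Q = [1, 2, 6] / [3, 8] / [4] / [5] / [7];  common shape = (3, 2, 1, 1, 1)

Row-insert the values π_1, π_2, … into P one at a time, bumping the leftmost entry strictly greater than the inserted value down to the next row. The recording tableau Q records, in position (i, j), the step at which that cell was added to P.
  Insert 1 (step 1): P = [1];  Q = [1]
  Insert 7 (step 2): P = [1, 7];  Q = [1, 2]
  Insert 6 (step 3): P = [1, 6] / [7];  Q = [1, 2] / [3]
  Insert 5 (step 4): P = [1, 5] / [6] / [7];  Q = [1, 2] / [3] / [4]
  Insert 3 (step 5): P = [1, 3] / [5] / [6] / [7];  Q = [1, 2] / [3] / [4] / [5]
  Insert 8 (step 6): P = [1, 3, 8] / [5] / [6] / [7];  Q = [1, 2, 6] / [3] / [4] / [5]
  Insert 2 (step 7): P = [1, 2, 8] / [3] / [5] / [6] / [7];  Q = [1, 2, 6] / [3] / [4] / [5] / [7]
  Insert 4 (step 8): P = [1, 2, 4] / [3, 8] / [5] / [6] / [7];  Q = [1, 2, 6] / [3, 8] / [4] / [5] / [7]
Final shape: (3, 2, 1, 1, 1).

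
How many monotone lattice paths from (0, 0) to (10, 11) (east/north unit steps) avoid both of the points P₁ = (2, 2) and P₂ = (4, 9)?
Number of paths = 192884

Inclusion–exclusion. Total paths: C(21, 10) = 352716. Through P₁: C(4, 2)·C(17, 8) = 145860. Through P₂: C(13, 4)·C(8, 6) = 20020. Since P₁ is strictly southwest of P₂, a monotone path through both must visit P₁ then P₂; paths through both = C(4, 2)·C(9, 2)·C(8, 6) = 6048. Avoid both = 352716 − 145860 − 20020 + 6048 = 192884.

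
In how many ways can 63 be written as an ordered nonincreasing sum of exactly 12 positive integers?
p(63, 12 parts) = 111036

Partitions of n into exactly k parts are in bijection with partitions of n − k into at most k parts (subtract 1 from each part). So p(63, exactly 12) = p(51, parts ≤ 12). Computing via the recurrence p(m, j) = p(m, j−1) + p(m−j, j) gives 111036.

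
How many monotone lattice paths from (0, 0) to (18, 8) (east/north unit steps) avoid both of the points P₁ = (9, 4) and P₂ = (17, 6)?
Number of paths = 844734

Inclusion–exclusion. Total paths: C(26, 18) = 1562275. Through P₁: C(13, 9)·C(13, 9) = 511225. Through P₂: C(23, 17)·C(3, 1) = 302841. Since P₁ is strictly southwest of P₂, a monotone path through both must visit P₁ then P₂; paths through both = C(13, 9)·C(10, 8)·C(3, 1) = 96525. Avoid both = 1562275 − 511225 − 302841 + 96525 = 844734.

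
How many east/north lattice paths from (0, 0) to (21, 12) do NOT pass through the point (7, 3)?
Number of paths = 256754520

Total paths from (0, 0) to (21, 12): C(33, 21) = 354817320. Paths through (7, 3): (paths (0, 0) → (7, 3)) × (paths (7, 3) → (21, 12)) = C(10, 7) · C(23, 14) = 120 · 817190 = 98062800. Avoidance count = 354817320 − 98062800 = 256754520.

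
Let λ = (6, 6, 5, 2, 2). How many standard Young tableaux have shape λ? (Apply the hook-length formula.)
# SYT of shape (6, 6, 5, 2, 2) = 181060880

Hook-length formula: f^λ = n! / Π hook(c), product over all cells c of the Young diagram. For λ = (6, 6, 5, 2, 2), n = 21 boxes. Hook lengths by row (left-to-right, top-to-bottom): [10, 9, 6, 5, 4, 2]; [9, 8, 5, 4, 3, 1]; [7, 6, 3, 2, 1]; [3, 2]; [2, 1]. Product of hooks = 282175488000. So f^λ = 21! / 282175488000 = 51090942171709440000 / 282175488000 = 181060880.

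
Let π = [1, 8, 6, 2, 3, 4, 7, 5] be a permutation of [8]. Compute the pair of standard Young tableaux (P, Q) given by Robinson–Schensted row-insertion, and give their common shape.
P = [1, 2, 3, 4, 5] / [6, 7] / [8];  Q = [1, 2, 5, 6, 7] / [3, 8] / [4];  common shape = (5, 2, 1)

Row-insert the values π_1, π_2, … into P one at a time, bumping the leftmost entry strictly greater than the inserted value down to the next row. The recording tableau Q records, in position (i, j), the step at which that cell was added to P.
  Insert 1 (step 1): P = [1];  Q = [1]
  Insert 8 (step 2): P = [1, 8];  Q = [1, 2]
  Insert 6 (step 3): P = [1, 6] / [8];  Q = [1, 2] / [3]
  Insert 2 (step 4): P = [1, 2] / [6] / [8];  Q = [1, 2] / [3] / [4]
  Insert 3 (step 5): P = [1, 2, 3] / [6] / [8];  Q = [1, 2, 5] / [3] / [4]
  Insert 4 (step 6): P = [1, 2, 3, 4] / [6] / [8];  Q = [1, 2, 5, 6] / [3] / [4]
  Insert 7 (step 7): P = [1, 2, 3, 4, 7] / [6] / [8];  Q = [1, 2, 5, 6, 7] / [3] / [4]
  Insert 5 (step 8): P = [1, 2, 3, 4, 5] / [6, 7] / [8];  Q = [1, 2, 5, 6, 7] / [3, 8] / [4]
Final shape: (5, 2, 1).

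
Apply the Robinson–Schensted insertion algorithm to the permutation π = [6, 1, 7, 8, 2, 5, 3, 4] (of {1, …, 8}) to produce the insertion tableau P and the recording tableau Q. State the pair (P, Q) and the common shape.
P = [1, 2, 3, 4] / [5, 7, 8] / [6];  Q = [1, 3, 4, 8] / [2, 5, 6] / [7];  common shape = (4, 3, 1)

Row-insert the values π_1, π_2, … into P one at a time, bumping the leftmost entry strictly greater than the inserted value down to the next row. The recording tableau Q records, in position (i, j), the step at which that cell was added to P.
  Insert 6 (step 1): P = [6];  Q = [1]
  Insert 1 (step 2): P = [1] / [6];  Q = [1] / [2]
  Insert 7 (step 3): P = [1, 7] / [6];  Q = [1, 3] / [2]
  Insert 8 (step 4): P = [1, 7, 8] / [6];  Q = [1, 3, 4] / [2]
  Insert 2 (step 5): P = [1, 2, 8] / [6, 7];  Q = [1, 3, 4] / [2, 5]
  Insert 5 (step 6): P = [1, 2, 5] / [6, 7, 8];  Q = [1, 3, 4] / [2, 5, 6]
  Insert 3 (step 7): P = [1, 2, 3] / [5, 7, 8] / [6];  Q = [1, 3, 4] / [2, 5, 6] / [7]
  Insert 4 (step 8): P = [1, 2, 3, 4] / [5, 7, 8] / [6];  Q = [1, 3, 4, 8] / [2, 5, 6] / [7]
Final shape: (4, 3, 1).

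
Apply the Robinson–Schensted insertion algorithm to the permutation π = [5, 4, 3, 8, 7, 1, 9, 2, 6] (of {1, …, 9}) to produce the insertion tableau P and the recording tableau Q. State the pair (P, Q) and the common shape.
P = [1, 2, 6] / [3, 7, 9] / [4, 8] / [5];  Q = [1, 4, 7] / [2, 5, 9] / [3, 8] / [6];  common shape = (3, 3, 2, 1)

Row-insert the values π_1, π_2, … into P one at a time, bumping the leftmost entry strictly greater than the inserted value down to the next row. The recording tableau Q records, in position (i, j), the step at which that cell was added to P.
  Insert 5 (step 1): P = [5];  Q = [1]
  Insert 4 (step 2): P = [4] / [5];  Q = [1] / [2]
  Insert 3 (step 3): P = [3] / [4] / [5];  Q = [1] / [2] / [3]
  Insert 8 (step 4): P = [3, 8] / [4] / [5];  Q = [1, 4] / [2] / [3]
  Insert 7 (step 5): P = [3, 7] / [4, 8] / [5];  Q = [1, 4] / [2, 5] / [3]
  Insert 1 (step 6): P = [1, 7] / [3, 8] / [4] / [5];  Q = [1, 4] / [2, 5] / [3] / [6]
  Insert 9 (step 7): P = [1, 7, 9] / [3, 8] / [4] / [5];  Q = [1, 4, 7] / [2, 5] / [3] / [6]
  Insert 2 (step 8): P = [1, 2, 9] / [3, 7] / [4, 8] / [5];  Q = [1, 4, 7] / [2, 5] / [3, 8] / [6]
  Insert 6 (step 9): P = [1, 2, 6] / [3, 7, 9] / [4, 8] / [5];  Q = [1, 4, 7] / [2, 5, 9] / [3, 8] / [6]
Final shape: (3, 3, 2, 1).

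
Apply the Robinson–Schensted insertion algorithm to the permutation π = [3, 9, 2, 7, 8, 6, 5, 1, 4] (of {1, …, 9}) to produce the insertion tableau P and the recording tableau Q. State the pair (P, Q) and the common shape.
P = [1, 4, 8] / [2, 5] / [3, 6] / [7] / [9];  Q = [1, 2, 5] / [3, 4] / [6, 9] / [7] / [8];  common shape = (3, 2, 2, 1, 1)

Row-insert the values π_1, π_2, … into P one at a time, bumping the leftmost entry strictly greater than the inserted value down to the next row. The recording tableau Q records, in position (i, j), the step at which that cell was added to P.
  Insert 3 (step 1): P = [3];  Q = [1]
  Insert 9 (step 2): P = [3, 9];  Q = [1, 2]
  Insert 2 (step 3): P = [2, 9] / [3];  Q = [1, 2] / [3]
  Insert 7 (step 4): P = [2, 7] / [3, 9];  Q = [1, 2] / [3, 4]
  Insert 8 (step 5): P = [2, 7, 8] / [3, 9];  Q = [1, 2, 5] / [3, 4]
  Insert 6 (step 6): P = [2, 6, 8] / [3, 7] / [9];  Q = [1, 2, 5] / [3, 4] / [6]
  Insert 5 (step 7): P = [2, 5, 8] / [3, 6] / [7] / [9];  Q = [1, 2, 5] / [3, 4] / [6] / [7]
  Insert 1 (step 8): P = [1, 5, 8] / [2, 6] / [3] / [7] / [9];  Q = [1, 2, 5] / [3, 4] / [6] / [7] / [8]
  Insert 4 (step 9): P = [1, 4, 8] / [2, 5] / [3, 6] / [7] / [9];  Q = [1, 2, 5] / [3, 4] / [6, 9] / [7] / [8]
Final shape: (3, 2, 2, 1, 1).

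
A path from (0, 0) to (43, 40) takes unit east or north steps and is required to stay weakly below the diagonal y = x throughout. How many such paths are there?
Number of paths = 72764619381276463742220

By the reflection principle (André's argument), the number of monotone paths to (43, 40) with n ≤ m that never go above y = x is C(83, 43) − C(83, 44) = 800410813194041101164420 − 727646193812764637422200 = 72764619381276463742220.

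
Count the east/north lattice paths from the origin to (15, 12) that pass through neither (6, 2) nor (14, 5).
Number of paths = 14741212

Inclusion–exclusion. Total paths: C(27, 15) = 17383860. Through P₁: C(8, 6)·C(19, 9) = 2586584. Through P₂: C(19, 14)·C(8, 1) = 93024. Since P₁ is strictly southwest of P₂, a monotone path through both must visit P₁ then P₂; paths through both = C(8, 6)·C(11, 8)·C(8, 1) = 36960. Avoid both = 17383860 − 2586584 − 93024 + 36960 = 14741212.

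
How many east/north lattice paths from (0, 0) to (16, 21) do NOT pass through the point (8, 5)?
Number of paths = 11929223493

Total paths from (0, 0) to (16, 21): C(37, 16) = 12875774670. Paths through (8, 5): (paths (0, 0) → (8, 5)) × (paths (8, 5) → (16, 21)) = C(13, 8) · C(24, 8) = 1287 · 735471 = 946551177. Avoidance count = 12875774670 − 946551177 = 11929223493.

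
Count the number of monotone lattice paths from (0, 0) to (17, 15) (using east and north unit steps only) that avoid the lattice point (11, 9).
Number of paths = 410527680

Total paths from (0, 0) to (17, 15): C(32, 17) = 565722720. Paths through (11, 9): (paths (0, 0) → (11, 9)) × (paths (11, 9) → (17, 15)) = C(20, 11) · C(12, 6) = 167960 · 924 = 155195040. Avoidance count = 565722720 − 155195040 = 410527680.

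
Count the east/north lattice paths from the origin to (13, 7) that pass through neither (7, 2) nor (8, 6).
Number of paths = 43950

Inclusion–exclusion. Total paths: C(20, 13) = 77520. Through P₁: C(9, 7)·C(11, 6) = 16632. Through P₂: C(14, 8)·C(6, 5) = 18018. Since P₁ is strictly southwest of P₂, a monotone path through both must visit P₁ then P₂; paths through both = C(9, 7)·C(5, 1)·C(6, 5) = 1080. Avoid both = 77520 − 16632 − 18018 + 1080 = 43950.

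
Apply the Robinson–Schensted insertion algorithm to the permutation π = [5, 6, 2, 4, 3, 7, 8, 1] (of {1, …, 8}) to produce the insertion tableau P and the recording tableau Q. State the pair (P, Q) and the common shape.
P = [1, 3, 7, 8] / [2, 6] / [4] / [5];  Q = [1, 2, 6, 7] / [3, 4] / [5] / [8];  common shape = (4, 2, 1, 1)

Row-insert the values π_1, π_2, … into P one at a time, bumping the leftmost entry strictly greater than the inserted value down to the next row. The recording tableau Q records, in position (i, j), the step at which that cell was added to P.
  Insert 5 (step 1): P = [5];  Q = [1]
  Insert 6 (step 2): P = [5, 6];  Q = [1, 2]
  Insert 2 (step 3): P = [2, 6] / [5];  Q = [1, 2] / [3]
  Insert 4 (step 4): P = [2, 4] / [5, 6];  Q = [1, 2] / [3, 4]
  Insert 3 (step 5): P = [2, 3] / [4, 6] / [5];  Q = [1, 2] / [3, 4] / [5]
  Insert 7 (step 6): P = [2, 3, 7] / [4, 6] / [5];  Q = [1, 2, 6] / [3, 4] / [5]
  Insert 8 (step 7): P = [2, 3, 7, 8] / [4, 6] / [5];  Q = [1, 2, 6, 7] / [3, 4] / [5]
  Insert 1 (step 8): P = [1, 3, 7, 8] / [2, 6] / [4] / [5];  Q = [1, 2, 6, 7] / [3, 4] / [5] / [8]
Final shape: (4, 2, 1, 1).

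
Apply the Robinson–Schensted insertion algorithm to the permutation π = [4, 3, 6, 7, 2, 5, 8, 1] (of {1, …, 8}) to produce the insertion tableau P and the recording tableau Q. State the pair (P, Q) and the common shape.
P = [1, 5, 7, 8] / [2, 6] / [3] / [4];  Q = [1, 3, 4, 7] / [2, 6] / [5] / [8];  common shape = (4, 2, 1, 1)

Row-insert the values π_1, π_2, … into P one at a time, bumping the leftmost entry strictly greater than the inserted value down to the next row. The recording tableau Q records, in position (i, j), the step at which that cell was added to P.
  Insert 4 (step 1): P = [4];  Q = [1]
  Insert 3 (step 2): P = [3] / [4];  Q = [1] / [2]
  Insert 6 (step 3): P = [3, 6] / [4];  Q = [1, 3] / [2]
  Insert 7 (step 4): P = [3, 6, 7] / [4];  Q = [1, 3, 4] / [2]
  Insert 2 (step 5): P = [2, 6, 7] / [3] / [4];  Q = [1, 3, 4] / [2] / [5]
  Insert 5 (step 6): P = [2, 5, 7] / [3, 6] / [4];  Q = [1, 3, 4] / [2, 6] / [5]
  Insert 8 (step 7): P = [2, 5, 7, 8] / [3, 6] / [4];  Q = [1, 3, 4, 7] / [2, 6] / [5]
  Insert 1 (step 8): P = [1, 5, 7, 8] / [2, 6] / [3] / [4];  Q = [1, 3, 4, 7] / [2, 6] / [5] / [8]
Final shape: (4, 2, 1, 1).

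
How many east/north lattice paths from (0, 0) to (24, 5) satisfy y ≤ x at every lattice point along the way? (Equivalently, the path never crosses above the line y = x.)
Number of paths = 95004

By the reflection principle (André's argument), the number of monotone paths to (24, 5) with n ≤ m that never go above y = x is C(29, 24) − C(29, 25) = 118755 − 23751 = 95004.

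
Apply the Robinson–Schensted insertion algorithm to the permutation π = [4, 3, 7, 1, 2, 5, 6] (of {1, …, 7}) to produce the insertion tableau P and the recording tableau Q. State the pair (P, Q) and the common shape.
P = [1, 2, 5, 6] / [3, 7] / [4];  Q = [1, 3, 6, 7] / [2, 5] / [4];  common shape = (4, 2, 1)

Row-insert the values π_1, π_2, … into P one at a time, bumping the leftmost entry strictly greater than the inserted value down to the next row. The recording tableau Q records, in position (i, j), the step at which that cell was added to P.
  Insert 4 (step 1): P = [4];  Q = [1]
  Insert 3 (step 2): P = [3] / [4];  Q = [1] / [2]
  Insert 7 (step 3): P = [3, 7] / [4];  Q = [1, 3] / [2]
  Insert 1 (step 4): P = [1, 7] / [3] / [4];  Q = [1, 3] / [2] / [4]
  Insert 2 (step 5): P = [1, 2] / [3, 7] / [4];  Q = [1, 3] / [2, 5] / [4]
  Insert 5 (step 6): P = [1, 2, 5] / [3, 7] / [4];  Q = [1, 3, 6] / [2, 5] / [4]
  Insert 6 (step 7): P = [1, 2, 5, 6] / [3, 7] / [4];  Q = [1, 3, 6, 7] / [2, 5] / [4]
Final shape: (4, 2, 1).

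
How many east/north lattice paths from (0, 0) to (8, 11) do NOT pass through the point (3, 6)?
Number of paths = 54414

Total paths from (0, 0) to (8, 11): C(19, 8) = 75582. Paths through (3, 6): (paths (0, 0) → (3, 6)) × (paths (3, 6) → (8, 11)) = C(9, 3) · C(10, 5) = 84 · 252 = 21168. Avoidance count = 75582 − 21168 = 54414.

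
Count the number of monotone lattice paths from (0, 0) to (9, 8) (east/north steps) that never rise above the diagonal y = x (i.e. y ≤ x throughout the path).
Number of paths = 4862

By the reflection principle (André's argument), the number of monotone paths to (9, 8) with n ≤ m that never go above y = x is C(17, 9) − C(17, 10) = 24310 − 19448 = 4862.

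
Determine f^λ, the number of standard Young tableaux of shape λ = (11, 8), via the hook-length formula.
# SYT of shape (11, 8) = 25194

Hook-length formula: f^λ = n! / Π hook(c), product over all cells c of the Young diagram. For λ = (11, 8), n = 19 boxes. Hook lengths by row (left-to-right, top-to-bottom): [12, 11, 10, 9, 8, 7, 6, 5, 3, 2, 1]; [8, 7, 6, 5, 4, 3, 2, 1]. Product of hooks = 4828336128000. So f^λ = 19! / 4828336128000 = 121645100408832000 / 4828336128000 = 25194.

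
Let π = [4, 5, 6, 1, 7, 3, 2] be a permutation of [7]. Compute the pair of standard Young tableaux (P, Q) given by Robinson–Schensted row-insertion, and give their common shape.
P = [1, 2, 6, 7] / [3, 5] / [4];  Q = [1, 2, 3, 5] / [4, 6] / [7];  common shape = (4, 2, 1)

Row-insert the values π_1, π_2, … into P one at a time, bumping the leftmost entry strictly greater than the inserted value down to the next row. The recording tableau Q records, in position (i, j), the step at which that cell was added to P.
  Insert 4 (step 1): P = [4];  Q = [1]
  Insert 5 (step 2): P = [4, 5];  Q = [1, 2]
  Insert 6 (step 3): P = [4, 5, 6];  Q = [1, 2, 3]
  Insert 1 (step 4): P = [1, 5, 6] / [4];  Q = [1, 2, 3] / [4]
  Insert 7 (step 5): P = [1, 5, 6, 7] / [4];  Q = [1, 2, 3, 5] / [4]
  Insert 3 (step 6): P = [1, 3, 6, 7] / [4, 5];  Q = [1, 2, 3, 5] / [4, 6]
  Insert 2 (step 7): P = [1, 2, 6, 7] / [3, 5] / [4];  Q = [1, 2, 3, 5] / [4, 6] / [7]
Final shape: (4, 2, 1).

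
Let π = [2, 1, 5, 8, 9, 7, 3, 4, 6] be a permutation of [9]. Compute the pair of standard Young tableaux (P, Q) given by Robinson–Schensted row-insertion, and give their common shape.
P = [1, 3, 4, 6] / [2, 5, 7, 9] / [8];  Q = [1, 3, 4, 5] / [2, 6, 8, 9] / [7];  common shape = (4, 4, 1)

Row-insert the values π_1, π_2, … into P one at a time, bumping the leftmost entry strictly greater than the inserted value down to the next row. The recording tableau Q records, in position (i, j), the step at which that cell was added to P.
  Insert 2 (step 1): P = [2];  Q = [1]
  Insert 1 (step 2): P = [1] / [2];  Q = [1] / [2]
  Insert 5 (step 3): P = [1, 5] / [2];  Q = [1, 3] / [2]
  Insert 8 (step 4): P = [1, 5, 8] / [2];  Q = [1, 3, 4] / [2]
  Insert 9 (step 5): P = [1, 5, 8, 9] / [2];  Q = [1, 3, 4, 5] / [2]
  Insert 7 (step 6): P = [1, 5, 7, 9] / [2, 8];  Q = [1, 3, 4, 5] / [2, 6]
  Insert 3 (step 7): P = [1, 3, 7, 9] / [2, 5] / [8];  Q = [1, 3, 4, 5] / [2, 6] / [7]
  Insert 4 (step 8): P = [1, 3, 4, 9] / [2, 5, 7] / [8];  Q = [1, 3, 4, 5] / [2, 6, 8] / [7]
  Insert 6 (step 9): P = [1, 3, 4, 6] / [2, 5, 7, 9] / [8];  Q = [1, 3, 4, 5] / [2, 6, 8, 9] / [7]
Final shape: (4, 4, 1).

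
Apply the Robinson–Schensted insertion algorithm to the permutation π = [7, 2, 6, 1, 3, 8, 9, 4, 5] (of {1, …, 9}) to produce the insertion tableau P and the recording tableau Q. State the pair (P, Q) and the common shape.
P = [1, 3, 4, 5] / [2, 6, 8, 9] / [7];  Q = [1, 3, 6, 7] / [2, 5, 8, 9] / [4];  common shape = (4, 4, 1)

Row-insert the values π_1, π_2, … into P one at a time, bumping the leftmost entry strictly greater than the inserted value down to the next row. The recording tableau Q records, in position (i, j), the step at which that cell was added to P.
  Insert 7 (step 1): P = [7];  Q = [1]
  Insert 2 (step 2): P = [2] / [7];  Q = [1] / [2]
  Insert 6 (step 3): P = [2, 6] / [7];  Q = [1, 3] / [2]
  Insert 1 (step 4): P = [1, 6] / [2] / [7];  Q = [1, 3] / [2] / [4]
  Insert 3 (step 5): P = [1, 3] / [2, 6] / [7];  Q = [1, 3] / [2, 5] / [4]
  Insert 8 (step 6): P = [1, 3, 8] / [2, 6] / [7];  Q = [1, 3, 6] / [2, 5] / [4]
  Insert 9 (step 7): P = [1, 3, 8, 9] / [2, 6] / [7];  Q = [1, 3, 6, 7] / [2, 5] / [4]
  Insert 4 (step 8): P = [1, 3, 4, 9] / [2, 6, 8] / [7];  Q = [1, 3, 6, 7] / [2, 5, 8] / [4]
  Insert 5 (step 9): P = [1, 3, 4, 5] / [2, 6, 8, 9] / [7];  Q = [1, 3, 6, 7] / [2, 5, 8, 9] / [4]
Final shape: (4, 4, 1).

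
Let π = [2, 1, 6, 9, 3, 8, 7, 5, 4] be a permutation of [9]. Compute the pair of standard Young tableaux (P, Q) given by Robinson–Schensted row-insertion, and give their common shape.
P = [1, 3, 4] / [2, 5, 7] / [6] / [8] / [9];  Q = [1, 3, 4] / [2, 5, 6] / [7] / [8] / [9];  common shape = (3, 3, 1, 1, 1)

Row-insert the values π_1, π_2, … into P one at a time, bumping the leftmost entry strictly greater than the inserted value down to the next row. The recording tableau Q records, in position (i, j), the step at which that cell was added to P.
  Insert 2 (step 1): P = [2];  Q = [1]
  Insert 1 (step 2): P = [1] / [2];  Q = [1] / [2]
  Insert 6 (step 3): P = [1, 6] / [2];  Q = [1, 3] / [2]
  Insert 9 (step 4): P = [1, 6, 9] / [2];  Q = [1, 3, 4] / [2]
  Insert 3 (step 5): P = [1, 3, 9] / [2, 6];  Q = [1, 3, 4] / [2, 5]
  Insert 8 (step 6): P = [1, 3, 8] / [2, 6, 9];  Q = [1, 3, 4] / [2, 5, 6]
  Insert 7 (step 7): P = [1, 3, 7] / [2, 6, 8] / [9];  Q = [1, 3, 4] / [2, 5, 6] / [7]
  Insert 5 (step 8): P = [1, 3, 5] / [2, 6, 7] / [8] / [9];  Q = [1, 3, 4] / [2, 5, 6] / [7] / [8]
  Insert 4 (step 9): P = [1, 3, 4] / [2, 5, 7] / [6] / [8] / [9];  Q = [1, 3, 4] / [2, 5, 6] / [7] / [8] / [9]
Final shape: (3, 3, 1, 1, 1).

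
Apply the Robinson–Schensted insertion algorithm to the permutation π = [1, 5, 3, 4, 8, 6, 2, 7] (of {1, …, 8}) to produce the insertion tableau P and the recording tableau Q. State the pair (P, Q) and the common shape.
P = [1, 2, 4, 6, 7] / [3, 8] / [5];  Q = [1, 2, 4, 5, 8] / [3, 6] / [7];  common shape = (5, 2, 1)

Row-insert the values π_1, π_2, … into P one at a time, bumping the leftmost entry strictly greater than the inserted value down to the next row. The recording tableau Q records, in position (i, j), the step at which that cell was added to P.
  Insert 1 (step 1): P = [1];  Q = [1]
  Insert 5 (step 2): P = [1, 5];  Q = [1, 2]
  Insert 3 (step 3): P = [1, 3] / [5];  Q = [1, 2] / [3]
  Insert 4 (step 4): P = [1, 3, 4] / [5];  Q = [1, 2, 4] / [3]
  Insert 8 (step 5): P = [1, 3, 4, 8] / [5];  Q = [1, 2, 4, 5] / [3]
  Insert 6 (step 6): P = [1, 3, 4, 6] / [5, 8];  Q = [1, 2, 4, 5] / [3, 6]
  Insert 2 (step 7): P = [1, 2, 4, 6] / [3, 8] / [5];  Q = [1, 2, 4, 5] / [3, 6] / [7]
  Insert 7 (step 8): P = [1, 2, 4, 6, 7] / [3, 8] / [5];  Q = [1, 2, 4, 5, 8] / [3, 6] / [7]
Final shape: (5, 2, 1).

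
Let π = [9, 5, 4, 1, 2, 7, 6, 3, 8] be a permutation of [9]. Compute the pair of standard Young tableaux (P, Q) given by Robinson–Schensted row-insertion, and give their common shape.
P = [1, 2, 3, 8] / [4, 6] / [5, 7] / [9];  Q = [1, 5, 6, 9] / [2, 7] / [3, 8] / [4];  common shape = (4, 2, 2, 1)

Row-insert the values π_1, π_2, … into P one at a time, bumping the leftmost entry strictly greater than the inserted value down to the next row. The recording tableau Q records, in position (i, j), the step at which that cell was added to P.
  Insert 9 (step 1): P = [9];  Q = [1]
  Insert 5 (step 2): P = [5] / [9];  Q = [1] / [2]
  Insert 4 (step 3): P = [4] / [5] / [9];  Q = [1] / [2] / [3]
  Insert 1 (step 4): P = [1] / [4] / [5] / [9];  Q = [1] / [2] / [3] / [4]
  Insert 2 (step 5): P = [1, 2] / [4] / [5] / [9];  Q = [1, 5] / [2] / [3] / [4]
  Insert 7 (step 6): P = [1, 2, 7] / [4] / [5] / [9];  Q = [1, 5, 6] / [2] / [3] / [4]
  Insert 6 (step 7): P = [1, 2, 6] / [4, 7] / [5] / [9];  Q = [1, 5, 6] / [2, 7] / [3] / [4]
  Insert 3 (step 8): P = [1, 2, 3] / [4, 6] / [5, 7] / [9];  Q = [1, 5, 6] / [2, 7] / [3, 8] / [4]
  Insert 8 (step 9): P = [1, 2, 3, 8] / [4, 6] / [5, 7] / [9];  Q = [1, 5, 6, 9] / [2, 7] / [3, 8] / [4]
Final shape: (4, 2, 2, 1).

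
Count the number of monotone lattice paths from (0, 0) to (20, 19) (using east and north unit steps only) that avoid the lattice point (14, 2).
Number of paths = 68911150770

Total paths from (0, 0) to (20, 19): C(39, 20) = 68923264410. Paths through (14, 2): (paths (0, 0) → (14, 2)) × (paths (14, 2) → (20, 19)) = C(16, 14) · C(23, 6) = 120 · 100947 = 12113640. Avoidance count = 68923264410 − 12113640 = 68911150770.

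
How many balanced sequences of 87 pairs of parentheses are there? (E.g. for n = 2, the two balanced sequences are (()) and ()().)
C_87 = 16435314834665426797069144960762886143367590394940

These balanced parentheses are counted by the Catalan number C_n = (1/(n + 1)) · C(2n, n). For n = 87: C_87 = (1/88) · C(174, 87) = 1446307705450557558142084756547133980616347954754720/88 = 16435314834665426797069144960762886143367590394940.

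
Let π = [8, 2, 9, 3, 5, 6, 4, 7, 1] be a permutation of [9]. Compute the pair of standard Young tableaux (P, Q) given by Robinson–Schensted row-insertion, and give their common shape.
P = [1, 3, 4, 6, 7] / [2, 9] / [5] / [8];  Q = [1, 3, 5, 6, 8] / [2, 4] / [7] / [9];  common shape = (5, 2, 1, 1)

Row-insert the values π_1, π_2, … into P one at a time, bumping the leftmost entry strictly greater than the inserted value down to the next row. The recording tableau Q records, in position (i, j), the step at which that cell was added to P.
  Insert 8 (step 1): P = [8];  Q = [1]
  Insert 2 (step 2): P = [2] / [8];  Q = [1] / [2]
  Insert 9 (step 3): P = [2, 9] / [8];  Q = [1, 3] / [2]
  Insert 3 (step 4): P = [2, 3] / [8, 9];  Q = [1, 3] / [2, 4]
  Insert 5 (step 5): P = [2, 3, 5] / [8, 9];  Q = [1, 3, 5] / [2, 4]
  Insert 6 (step 6): P = [2, 3, 5, 6] / [8, 9];  Q = [1, 3, 5, 6] / [2, 4]
  Insert 4 (step 7): P = [2, 3, 4, 6] / [5, 9] / [8];  Q = [1, 3, 5, 6] / [2, 4] / [7]
  Insert 7 (step 8): P = [2, 3, 4, 6, 7] / [5, 9] / [8];  Q = [1, 3, 5, 6, 8] / [2, 4] / [7]
  Insert 1 (step 9): P = [1, 3, 4, 6, 7] / [2, 9] / [5] / [8];  Q = [1, 3, 5, 6, 8] / [2, 4] / [7] / [9]
Final shape: (5, 2, 1, 1).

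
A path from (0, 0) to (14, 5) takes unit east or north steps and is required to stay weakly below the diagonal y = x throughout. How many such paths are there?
Number of paths = 7752

By the reflection principle (André's argument), the number of monotone paths to (14, 5) with n ≤ m that never go above y = x is C(19, 14) − C(19, 15) = 11628 − 3876 = 7752.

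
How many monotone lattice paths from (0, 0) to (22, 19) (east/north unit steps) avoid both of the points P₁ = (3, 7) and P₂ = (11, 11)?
Number of paths = 178899816576

Inclusion–exclusion. Total paths: C(41, 22) = 244662670200. Through P₁: C(10, 3)·C(31, 19) = 16934463000. Through P₂: C(22, 11)·C(19, 11) = 53317961424. Since P₁ is strictly southwest of P₂, a monotone path through both must visit P₁ then P₂; paths through both = C(10, 3)·C(12, 8)·C(19, 11) = 4489570800. Avoid both = 244662670200 − 16934463000 − 53317961424 + 4489570800 = 178899816576.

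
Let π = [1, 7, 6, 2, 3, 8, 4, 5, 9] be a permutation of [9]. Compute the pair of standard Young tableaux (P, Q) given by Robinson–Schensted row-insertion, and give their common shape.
P = [1, 2, 3, 4, 5, 9] / [6, 8] / [7];  Q = [1, 2, 5, 6, 8, 9] / [3, 7] / [4];  common shape = (6, 2, 1)

Row-insert the values π_1, π_2, … into P one at a time, bumping the leftmost entry strictly greater than the inserted value down to the next row. The recording tableau Q records, in position (i, j), the step at which that cell was added to P.
  Insert 1 (step 1): P = [1];  Q = [1]
  Insert 7 (step 2): P = [1, 7];  Q = [1, 2]
  Insert 6 (step 3): P = [1, 6] / [7];  Q = [1, 2] / [3]
  Insert 2 (step 4): P = [1, 2] / [6] / [7];  Q = [1, 2] / [3] / [4]
  Insert 3 (step 5): P = [1, 2, 3] / [6] / [7];  Q = [1, 2, 5] / [3] / [4]
  Insert 8 (step 6): P = [1, 2, 3, 8] / [6] / [7];  Q = [1, 2, 5, 6] / [3] / [4]
  Insert 4 (step 7): P = [1, 2, 3, 4] / [6, 8] / [7];  Q = [1, 2, 5, 6] / [3, 7] / [4]
  Insert 5 (step 8): P = [1, 2, 3, 4, 5] / [6, 8] / [7];  Q = [1, 2, 5, 6, 8] / [3, 7] / [4]
  Insert 9 (step 9): P = [1, 2, 3, 4, 5, 9] / [6, 8] / [7];  Q = [1, 2, 5, 6, 8, 9] / [3, 7] / [4]
Final shape: (6, 2, 1).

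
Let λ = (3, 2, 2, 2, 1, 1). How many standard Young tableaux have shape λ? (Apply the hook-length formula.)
# SYT of shape (3, 2, 2, 2, 1, 1) = 693

Hook-length formula: f^λ = n! / Π hook(c), product over all cells c of the Young diagram. For λ = (3, 2, 2, 2, 1, 1), n = 11 boxes. Hook lengths by row (left-to-right, top-to-bottom): [8, 5, 1]; [6, 3]; [5, 2]; [4, 1]; [2]; [1]. Product of hooks = 57600. So f^λ = 11! / 57600 = 39916800 / 57600 = 693.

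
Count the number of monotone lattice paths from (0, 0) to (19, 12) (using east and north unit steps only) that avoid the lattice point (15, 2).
Number of paths = 140984389

Total paths from (0, 0) to (19, 12): C(31, 19) = 141120525. Paths through (15, 2): (paths (0, 0) → (15, 2)) × (paths (15, 2) → (19, 12)) = C(17, 15) · C(14, 4) = 136 · 1001 = 136136. Avoidance count = 141120525 − 136136 = 140984389.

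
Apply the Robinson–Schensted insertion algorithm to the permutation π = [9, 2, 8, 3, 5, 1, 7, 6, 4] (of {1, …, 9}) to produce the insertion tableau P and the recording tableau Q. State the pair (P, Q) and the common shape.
P = [1, 3, 4, 6] / [2, 5] / [7] / [8] / [9];  Q = [1, 3, 5, 7] / [2, 8] / [4] / [6] / [9];  common shape = (4, 2, 1, 1, 1)

Row-insert the values π_1, π_2, … into P one at a time, bumping the leftmost entry strictly greater than the inserted value down to the next row. The recording tableau Q records, in position (i, j), the step at which that cell was added to P.
  Insert 9 (step 1): P = [9];  Q = [1]
  Insert 2 (step 2): P = [2] / [9];  Q = [1] / [2]
  Insert 8 (step 3): P = [2, 8] / [9];  Q = [1, 3] / [2]
  Insert 3 (step 4): P = [2, 3] / [8] / [9];  Q = [1, 3] / [2] / [4]
  Insert 5 (step 5): P = [2, 3, 5] / [8] / [9];  Q = [1, 3, 5] / [2] / [4]
  Insert 1 (step 6): P = [1, 3, 5] / [2] / [8] / [9];  Q = [1, 3, 5] / [2] / [4] / [6]
  Insert 7 (step 7): P = [1, 3, 5, 7] / [2] / [8] / [9];  Q = [1, 3, 5, 7] / [2] / [4] / [6]
  Insert 6 (step 8): P = [1, 3, 5, 6] / [2, 7] / [8] / [9];  Q = [1, 3, 5, 7] / [2, 8] / [4] / [6]
  Insert 4 (step 9): P = [1, 3, 4, 6] / [2, 5] / [7] / [8] / [9];  Q = [1, 3, 5, 7] / [2, 8] / [4] / [6] / [9]
Final shape: (4, 2, 1, 1, 1).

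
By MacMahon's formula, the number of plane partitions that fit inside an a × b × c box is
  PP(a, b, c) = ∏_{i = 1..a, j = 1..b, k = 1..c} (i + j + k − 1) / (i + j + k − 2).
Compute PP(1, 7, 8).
PP(1, 7, 8) = 6435

Evaluate the triple product over i = 1..1, j = 1..7, k = 1..8. The factors are (2/1) · (3/2) · (4/3) · (5/4) · (6/5) · (7/6) · (8/7) · (9/8) · … (56 factors total). The numerators and denominators telescope so the product is an integer; carrying out the multiplication exactly gives PP(1, 7, 8) = 6435.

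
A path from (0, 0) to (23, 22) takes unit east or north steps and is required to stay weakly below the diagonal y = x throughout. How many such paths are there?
Number of paths = 343059613650

By the reflection principle (André's argument), the number of monotone paths to (23, 22) with n ≤ m that never go above y = x is C(45, 23) − C(45, 24) = 4116715363800 − 3773655750150 = 343059613650.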